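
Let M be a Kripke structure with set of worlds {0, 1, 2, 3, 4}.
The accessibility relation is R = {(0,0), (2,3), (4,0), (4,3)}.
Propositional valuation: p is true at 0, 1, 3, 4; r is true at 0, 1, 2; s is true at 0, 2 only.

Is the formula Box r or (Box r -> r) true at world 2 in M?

Yes

At 2: Box r is false, Box r -> r is true, so Box r or (Box r -> r) is true.
  At 2: Box r requires r at every successor {3}.
    r fails at 3, so Box r is false at 2.
  At 2: Box r is false, r is true, so Box r -> r is true.
    At 2: Box r requires r at every successor {3}.
      r fails at 3, so Box r is false at 2.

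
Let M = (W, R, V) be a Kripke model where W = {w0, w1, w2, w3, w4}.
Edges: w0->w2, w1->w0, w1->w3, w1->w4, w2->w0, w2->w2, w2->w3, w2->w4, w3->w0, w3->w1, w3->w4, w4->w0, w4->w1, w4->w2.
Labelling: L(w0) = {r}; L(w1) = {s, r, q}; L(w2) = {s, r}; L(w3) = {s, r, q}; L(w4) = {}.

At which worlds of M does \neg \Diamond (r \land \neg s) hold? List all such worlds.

Recall that \Diamond ψ holds at a world iff ψ holds at some accessible world.
Let φ = \neg \Diamond (r \land \neg s). Evaluate φ at each world:
  w0 (successors {w2}): φ is true.
  w1 (successors {w0, w3, w4}): φ is false.
  w2 (successors {w0, w2, w3, w4}): φ is false.
  w3 (successors {w0, w1, w4}): φ is false.
  w4 (successors {w0, w1, w2}): φ is false.
For instance, at w3:
  At w3: \Diamond (r \land \neg s) is true, so \neg \Diamond (r \land \neg s) is false.
    At w3: \Diamond (r \land \neg s) requires r \land \neg s at some successor in {w0, w1, w4}.
      r \land \neg s holds at w0, so \Diamond (r \land \neg s) is true at w3.
Satisfying worlds: {w0}

w0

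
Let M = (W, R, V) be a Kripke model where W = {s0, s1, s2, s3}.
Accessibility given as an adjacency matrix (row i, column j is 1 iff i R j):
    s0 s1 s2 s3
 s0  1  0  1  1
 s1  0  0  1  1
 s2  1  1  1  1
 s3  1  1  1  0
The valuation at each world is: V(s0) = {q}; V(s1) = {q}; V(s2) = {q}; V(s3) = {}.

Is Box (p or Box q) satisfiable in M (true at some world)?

No

Let φ = Box (p or Box q). Evaluate φ at each world:
  s0 (successors {s0, s2, s3}): φ is false.
  s1 (successors {s2, s3}): φ is false.
  s2 (successors {s0, s1, s2, s3}): φ is false.
  s3 (successors {s0, s1, s2}): φ is false.
For instance, at s0:
  At s0: Box (p or Box q) requires p or Box q at every successor {s0, s2, s3}.
    p or Box q fails at s0, so Box (p or Box q) is false at s0.
      At s0: p is false, Box q is false, so p or Box q is false.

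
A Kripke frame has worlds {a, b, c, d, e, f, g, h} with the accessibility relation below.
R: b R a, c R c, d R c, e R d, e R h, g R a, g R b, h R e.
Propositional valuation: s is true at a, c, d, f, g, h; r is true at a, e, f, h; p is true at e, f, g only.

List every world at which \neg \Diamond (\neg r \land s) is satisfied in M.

a, b, f, g, h

Let φ = \neg \Diamond (\neg r \land s). Evaluate φ at each world:
  a (successors ∅): φ is true.
  b (successors {a}): φ is true.
  c (successors {c}): φ is false.
  d (successors {c}): φ is false.
  e (successors {d, h}): φ is false.
  f (successors ∅): φ is true.
  g (successors {a, b}): φ is true.
  h (successors {e}): φ is true.
For instance, at e:
  At e: \Diamond (\neg r \land s) is true, so \neg \Diamond (\neg r \land s) is false.
    At e: \Diamond (\neg r \land s) requires \neg r \land s at some successor in {d, h}.
      \neg r \land s holds at d, so \Diamond (\neg r \land s) is true at e.
Satisfying worlds: {a, b, f, g, h}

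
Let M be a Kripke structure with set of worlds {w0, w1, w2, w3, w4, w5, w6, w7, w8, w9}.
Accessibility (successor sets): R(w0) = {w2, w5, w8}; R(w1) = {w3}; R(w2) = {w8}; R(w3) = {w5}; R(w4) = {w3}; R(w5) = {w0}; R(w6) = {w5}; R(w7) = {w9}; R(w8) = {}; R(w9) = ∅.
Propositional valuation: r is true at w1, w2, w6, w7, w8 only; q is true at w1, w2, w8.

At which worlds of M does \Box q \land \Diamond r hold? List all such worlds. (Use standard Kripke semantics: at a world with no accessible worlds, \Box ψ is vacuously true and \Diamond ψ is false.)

Let φ = \Box q \land \Diamond r. Evaluate φ at each world:
  w0 (successors {w2, w5, w8}): φ is false.
  w1 (successors {w3}): φ is false.
  w2 (successors {w8}): φ is true.
  w3 (successors {w5}): φ is false.
  w4 (successors {w3}): φ is false.
  w5 (successors {w0}): φ is false.
  w6 (successors {w5}): φ is false.
  w7 (successors {w9}): φ is false.
  w8 (successors ∅): φ is false.
  w9 (successors ∅): φ is false.
For instance, at w7:
  At w7: \Box q is false, \Diamond r is false, so \Box q \land \Diamond r is false.
    At w7: \Box q requires q at every successor {w9}.
      q fails at w9, so \Box q is false at w7.
    At w7: \Diamond r requires r at some successor in {w9}.
      At w9: r is false.
    So \Diamond r is false at w7.
Satisfying worlds: {w2}

w2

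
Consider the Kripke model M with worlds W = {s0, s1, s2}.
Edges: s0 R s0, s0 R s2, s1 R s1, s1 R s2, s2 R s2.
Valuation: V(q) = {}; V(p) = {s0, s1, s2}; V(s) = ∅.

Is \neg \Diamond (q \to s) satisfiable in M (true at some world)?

Let φ = \neg \Diamond (q \to s). Evaluate φ at each world:
  s0 (successors {s0, s2}): φ is false.
  s1 (successors {s1, s2}): φ is false.
  s2 (successors {s2}): φ is false.
For instance, at s2:
  At s2: \Diamond (q \to s) is true, so \neg \Diamond (q \to s) is false.
    At s2: \Diamond (q \to s) requires q \to s at some successor in {s2}.
      q \to s holds at s2, so \Diamond (q \to s) is true at s2.

No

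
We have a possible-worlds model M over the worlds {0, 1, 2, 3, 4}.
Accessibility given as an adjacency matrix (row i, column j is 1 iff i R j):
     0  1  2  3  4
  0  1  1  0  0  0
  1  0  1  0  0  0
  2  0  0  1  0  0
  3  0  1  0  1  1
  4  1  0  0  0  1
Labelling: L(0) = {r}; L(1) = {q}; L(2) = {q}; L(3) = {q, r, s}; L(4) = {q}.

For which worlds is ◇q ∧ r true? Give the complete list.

Let φ = ◇q ∧ r. Evaluate φ at each world:
  0 (successors {0, 1}): φ is true.
  1 (successors {1}): φ is false.
  2 (successors {2}): φ is false.
  3 (successors {1, 3, 4}): φ is true.
  4 (successors {0, 4}): φ is false.
For instance, at 1:
  At 1: ◇q is true, r is false, so ◇q ∧ r is false.
    At 1: ◇q requires q at some successor in {1}.
      q holds at 1, so ◇q is true at 1.
Satisfying worlds: {0, 3}

0, 3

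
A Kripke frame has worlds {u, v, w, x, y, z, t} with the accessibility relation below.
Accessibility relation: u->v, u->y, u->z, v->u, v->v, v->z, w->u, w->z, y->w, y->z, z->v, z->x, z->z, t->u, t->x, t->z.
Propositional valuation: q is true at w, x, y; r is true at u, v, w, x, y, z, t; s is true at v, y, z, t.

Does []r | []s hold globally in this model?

Yes

Let φ = []r | []s. Evaluate φ at each world:
  u (successors {v, y, z}): φ is true.
  v (successors {u, v, z}): φ is true.
  w (successors {u, z}): φ is true.
  x (successors ∅): φ is true.
  y (successors {w, z}): φ is true.
  z (successors {v, x, z}): φ is true.
  t (successors {u, x, z}): φ is true.
For instance, at t:
  At t: []r is true, []s is false, so []r | []s is true.
    At t: []r requires r at every successor {u, x, z}.
      At u: r is true.
      At x: r is true.
      At z: r is true.
    So []r is true at t.
    At t: []s requires s at every successor {u, x, z}.
      s fails at u, so []s is false at t.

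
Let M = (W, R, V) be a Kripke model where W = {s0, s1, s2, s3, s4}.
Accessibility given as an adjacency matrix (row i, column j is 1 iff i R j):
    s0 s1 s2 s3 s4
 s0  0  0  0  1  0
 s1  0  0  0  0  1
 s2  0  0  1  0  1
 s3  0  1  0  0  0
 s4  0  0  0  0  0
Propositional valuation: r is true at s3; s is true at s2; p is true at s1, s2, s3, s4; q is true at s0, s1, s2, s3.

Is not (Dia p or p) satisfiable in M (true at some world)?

No

Let φ = not (Dia p or p). Evaluate φ at each world:
  s0 (successors {s3}): φ is false.
  s1 (successors {s4}): φ is false.
  s2 (successors {s2, s4}): φ is false.
  s3 (successors {s1}): φ is false.
  s4 (successors ∅): φ is false.
For instance, at s3:
  At s3: Dia p or p is true, so not (Dia p or p) is false.
    At s3: Dia p is true, p is true, so Dia p or p is true.
      At s3: Dia p requires p at some successor in {s1}.
        p holds at s1, so Dia p is true at s3.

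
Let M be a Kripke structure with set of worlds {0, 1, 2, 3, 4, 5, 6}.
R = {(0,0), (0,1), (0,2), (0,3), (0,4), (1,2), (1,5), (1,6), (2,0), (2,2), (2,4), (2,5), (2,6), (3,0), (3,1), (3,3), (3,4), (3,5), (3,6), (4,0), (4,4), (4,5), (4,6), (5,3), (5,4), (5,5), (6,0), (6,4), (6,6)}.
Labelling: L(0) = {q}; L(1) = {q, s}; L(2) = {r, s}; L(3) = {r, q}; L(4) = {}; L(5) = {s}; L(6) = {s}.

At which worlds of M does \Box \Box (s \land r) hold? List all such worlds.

Let φ = \Box \Box (s \land r). Evaluate φ at each world:
  0 (successors {0, 1, 2, 3, 4}): φ is false.
  1 (successors {2, 5, 6}): φ is false.
  2 (successors {0, 2, 4, 5, 6}): φ is false.
  3 (successors {0, 1, 3, 4, 5, 6}): φ is false.
  4 (successors {0, 4, 5, 6}): φ is false.
  5 (successors {3, 4, 5}): φ is false.
  6 (successors {0, 4, 6}): φ is false.
For instance, at 6:
  At 6: \Box \Box (s \land r) requires \Box (s \land r) at every successor {0, 4, 6}.
    \Box (s \land r) fails at 0, so \Box \Box (s \land r) is false at 6.
      At 0: \Box (s \land r) requires s \land r at every successor {0, 1, 2, 3, 4}.
        s \land r fails at 0, so \Box (s \land r) is false at 0.
Satisfying worlds: none.

none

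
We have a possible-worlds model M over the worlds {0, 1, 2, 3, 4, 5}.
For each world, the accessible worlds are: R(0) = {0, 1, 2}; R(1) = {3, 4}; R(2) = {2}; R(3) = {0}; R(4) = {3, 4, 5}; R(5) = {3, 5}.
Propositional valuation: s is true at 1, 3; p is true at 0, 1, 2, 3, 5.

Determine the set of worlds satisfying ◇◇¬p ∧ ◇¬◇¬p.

Recall that ◇ψ holds at a world iff ψ holds at some accessible world.
Let φ = ◇◇¬p ∧ ◇¬◇¬p. Evaluate φ at each world:
  0 (successors {0, 1, 2}): φ is true.
  1 (successors {3, 4}): φ is true.
  2 (successors {2}): φ is false.
  3 (successors {0}): φ is false.
  4 (successors {3, 4, 5}): φ is true.
  5 (successors {3, 5}): φ is false.
For instance, at 3:
  At 3: ◇◇¬p is false, ◇¬◇¬p is true, so ◇◇¬p ∧ ◇¬◇¬p is false.
    At 3: ◇◇¬p requires ◇¬p at some successor in {0}.
      At 0: ◇¬p is false.
    So ◇◇¬p is false at 3.
    At 3: ◇¬◇¬p requires ¬◇¬p at some successor in {0}.
      ¬◇¬p holds at 0, so ◇¬◇¬p is true at 3.
Satisfying worlds: {0, 1, 4}

0, 1, 4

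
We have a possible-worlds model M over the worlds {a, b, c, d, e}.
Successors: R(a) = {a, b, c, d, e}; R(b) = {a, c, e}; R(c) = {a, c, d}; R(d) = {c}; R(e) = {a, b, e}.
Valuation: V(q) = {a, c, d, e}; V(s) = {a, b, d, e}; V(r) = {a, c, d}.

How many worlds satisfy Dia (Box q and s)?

3

Let φ = Dia (Box q and s). Evaluate φ at each world:
  a (successors {a, b, c, d, e}): φ is true.
  b (successors {a, c, e}): φ is false.
  c (successors {a, c, d}): φ is true.
  d (successors {c}): φ is false.
  e (successors {a, b, e}): φ is true.
For instance, at c:
  At c: Dia (Box q and s) requires Box q and s at some successor in {a, c, d}.
    Box q and s holds at d, so Dia (Box q and s) is true at c.
      At d: Box q is true, s is true, so Box q and s is true.
Satisfying worlds: {a, c, e}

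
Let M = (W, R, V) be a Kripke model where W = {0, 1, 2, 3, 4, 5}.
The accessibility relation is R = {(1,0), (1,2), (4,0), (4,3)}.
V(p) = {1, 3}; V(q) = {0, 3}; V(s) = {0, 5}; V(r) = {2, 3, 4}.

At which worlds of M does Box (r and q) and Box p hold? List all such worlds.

0, 2, 3, 5

Recall that Box ψ holds at a world iff ψ holds at every accessible world, and Dia ψ holds iff ψ holds at some accessible world.
Let φ = Box (r and q) and Box p. Evaluate φ at each world:
  0 (successors ∅): φ is true.
  1 (successors {0, 2}): φ is false.
  2 (successors ∅): φ is true.
  3 (successors ∅): φ is true.
  4 (successors {0, 3}): φ is false.
  5 (successors ∅): φ is true.
For instance, at 1:
  At 1: Box (r and q) is false, Box p is false, so Box (r and q) and Box p is false.
    At 1: Box (r and q) requires r and q at every successor {0, 2}.
      r and q fails at 0, so Box (r and q) is false at 1.
    At 1: Box p requires p at every successor {0, 2}.
      p fails at 0, so Box p is false at 1.
Satisfying worlds: {0, 2, 3, 5}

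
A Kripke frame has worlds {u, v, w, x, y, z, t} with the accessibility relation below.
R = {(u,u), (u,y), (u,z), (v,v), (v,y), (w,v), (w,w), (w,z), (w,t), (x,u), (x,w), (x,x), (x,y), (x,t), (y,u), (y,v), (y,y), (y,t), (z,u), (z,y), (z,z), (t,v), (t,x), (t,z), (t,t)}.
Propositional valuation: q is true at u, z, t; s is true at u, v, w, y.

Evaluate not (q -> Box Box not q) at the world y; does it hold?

At y: q -> Box Box not q is true, so not (q -> Box Box not q) is false.
  At y: q is false, Box Box not q is false, so q -> Box Box not q is true.
    At y: Box Box not q requires Box not q at every successor {u, v, y, t}.
      Box not q fails at u, so Box Box not q is false at y.

No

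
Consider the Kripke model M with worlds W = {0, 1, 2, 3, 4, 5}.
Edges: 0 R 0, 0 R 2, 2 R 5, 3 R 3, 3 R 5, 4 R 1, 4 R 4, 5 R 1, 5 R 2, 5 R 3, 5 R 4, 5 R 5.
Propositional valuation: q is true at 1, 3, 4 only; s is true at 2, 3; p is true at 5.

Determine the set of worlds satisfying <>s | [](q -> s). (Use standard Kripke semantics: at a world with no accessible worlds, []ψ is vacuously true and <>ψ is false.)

Let φ = <>s | [](q -> s). Evaluate φ at each world:
  0 (successors {0, 2}): φ is true.
  1 (successors ∅): φ is true.
  2 (successors {5}): φ is true.
  3 (successors {3, 5}): φ is true.
  4 (successors {1, 4}): φ is false.
  5 (successors {1, 2, 3, 4, 5}): φ is true.
For instance, at 4:
  At 4: <>s is false, [](q -> s) is false, so <>s | [](q -> s) is false.
    At 4: <>s requires s at some successor in {1, 4}.
      At 1: s is false.
      At 4: s is false.
    So <>s is false at 4.
    At 4: [](q -> s) requires q -> s at every successor {1, 4}.
      q -> s fails at 1, so [](q -> s) is false at 4.
Satisfying worlds: {0, 1, 2, 3, 5}

0, 1, 2, 3, 5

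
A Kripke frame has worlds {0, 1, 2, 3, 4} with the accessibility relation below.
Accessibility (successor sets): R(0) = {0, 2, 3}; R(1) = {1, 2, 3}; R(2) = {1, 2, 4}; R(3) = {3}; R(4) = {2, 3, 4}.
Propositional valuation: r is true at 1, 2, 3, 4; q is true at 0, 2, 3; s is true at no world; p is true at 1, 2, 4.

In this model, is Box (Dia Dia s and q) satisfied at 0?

No

At 0: Box (Dia Dia s and q) requires Dia Dia s and q at every successor {0, 2, 3}.
  Dia Dia s and q fails at 0, so Box (Dia Dia s and q) is false at 0.
    At 0: Dia Dia s is false, q is true, so Dia Dia s and q is false.
      At 0: Dia Dia s requires Dia s at some successor in {0, 2, 3}.
        At 0: Dia s is false.
        At 2: Dia s is false.
        At 3: Dia s is false.
      So Dia Dia s is false at 0.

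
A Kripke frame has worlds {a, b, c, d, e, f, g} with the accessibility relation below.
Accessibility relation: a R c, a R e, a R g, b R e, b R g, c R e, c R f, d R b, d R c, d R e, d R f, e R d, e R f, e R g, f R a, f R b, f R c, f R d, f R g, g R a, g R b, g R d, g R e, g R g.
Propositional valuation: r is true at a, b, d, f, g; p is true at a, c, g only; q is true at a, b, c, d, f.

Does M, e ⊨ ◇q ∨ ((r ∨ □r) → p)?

Yes

At e: ◇q is true, (r ∨ □r) → p is false, so ◇q ∨ ((r ∨ □r) → p) is true.
  At e: ◇q requires q at some successor in {d, f, g}.
    q holds at d, so ◇q is true at e.
  At e: r ∨ □r is true, p is false, so (r ∨ □r) → p is false.
    At e: r is false, □r is true, so r ∨ □r is true.
      At e: □r requires r at every successor {d, f, g}.
        At d: r is true.
        At f: r is true.
        At g: r is true.
      So □r is true at e.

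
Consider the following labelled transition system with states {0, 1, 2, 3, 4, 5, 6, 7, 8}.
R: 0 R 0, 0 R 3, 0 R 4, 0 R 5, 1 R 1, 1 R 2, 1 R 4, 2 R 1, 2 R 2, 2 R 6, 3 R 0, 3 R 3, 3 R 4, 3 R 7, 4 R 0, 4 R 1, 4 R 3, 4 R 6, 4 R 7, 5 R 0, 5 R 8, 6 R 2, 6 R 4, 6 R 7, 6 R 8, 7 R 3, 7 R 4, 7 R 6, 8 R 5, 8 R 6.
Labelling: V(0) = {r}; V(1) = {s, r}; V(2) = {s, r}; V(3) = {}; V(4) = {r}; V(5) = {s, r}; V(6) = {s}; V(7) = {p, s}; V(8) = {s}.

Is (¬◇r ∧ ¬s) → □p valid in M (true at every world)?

Yes

Let φ = (¬◇r ∧ ¬s) → □p. Evaluate φ at each world:
  0 (successors {0, 3, 4, 5}): φ is true.
  1 (successors {1, 2, 4}): φ is true.
  2 (successors {1, 2, 6}): φ is true.
  3 (successors {0, 3, 4, 7}): φ is true.
  4 (successors {0, 1, 3, 6, 7}): φ is true.
  5 (successors {0, 8}): φ is true.
  6 (successors {2, 4, 7, 8}): φ is true.
  7 (successors {3, 4, 6}): φ is true.
  8 (successors {5, 6}): φ is true.
For instance, at 6:
  At 6: ¬◇r ∧ ¬s is false, □p is false, so (¬◇r ∧ ¬s) → □p is true.
    At 6: ¬◇r is false, ¬s is false, so ¬◇r ∧ ¬s is false.
      At 6: ◇r is true, so ¬◇r is false.
    At 6: □p requires p at every successor {2, 4, 7, 8}.
      p fails at 2, so □p is false at 6.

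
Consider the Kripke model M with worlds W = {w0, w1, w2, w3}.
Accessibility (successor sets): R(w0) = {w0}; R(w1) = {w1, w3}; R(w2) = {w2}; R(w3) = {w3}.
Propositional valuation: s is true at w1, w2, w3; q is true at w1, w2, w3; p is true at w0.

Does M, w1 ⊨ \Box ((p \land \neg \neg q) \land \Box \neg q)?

No

At w1: \Box ((p \land \neg \neg q) \land \Box \neg q) requires (p \land \neg \neg q) \land \Box \neg q at every successor {w1, w3}.
  (p \land \neg \neg q) \land \Box \neg q fails at w1, so \Box ((p \land \neg \neg q) \land \Box \neg q) is false at w1.
    At w1: p \land \neg \neg q is false, \Box \neg q is false, so (p \land \neg \neg q) \land \Box \neg q is false.
      At w1: \Box \neg q requires \neg q at every successor {w1, w3}.
        \neg q fails at w1, so \Box \neg q is false at w1.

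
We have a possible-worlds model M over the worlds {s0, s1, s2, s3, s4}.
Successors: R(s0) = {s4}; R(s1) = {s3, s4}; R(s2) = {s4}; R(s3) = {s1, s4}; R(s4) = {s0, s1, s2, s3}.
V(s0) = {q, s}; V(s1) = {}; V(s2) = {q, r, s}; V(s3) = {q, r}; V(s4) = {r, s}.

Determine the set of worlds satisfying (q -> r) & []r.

s1, s2

Recall that []ψ holds at a world iff ψ holds at every accessible world, and <>ψ holds iff ψ holds at some accessible world.
Let φ = (q -> r) & []r. Evaluate φ at each world:
  s0 (successors {s4}): φ is false.
  s1 (successors {s3, s4}): φ is true.
  s2 (successors {s4}): φ is true.
  s3 (successors {s1, s4}): φ is false.
  s4 (successors {s0, s1, s2, s3}): φ is false.
For instance, at s4:
  At s4: q -> r is true, []r is false, so (q -> r) & []r is false.
    At s4: []r requires r at every successor {s0, s1, s2, s3}.
      r fails at s0, so []r is false at s4.
Satisfying worlds: {s1, s2}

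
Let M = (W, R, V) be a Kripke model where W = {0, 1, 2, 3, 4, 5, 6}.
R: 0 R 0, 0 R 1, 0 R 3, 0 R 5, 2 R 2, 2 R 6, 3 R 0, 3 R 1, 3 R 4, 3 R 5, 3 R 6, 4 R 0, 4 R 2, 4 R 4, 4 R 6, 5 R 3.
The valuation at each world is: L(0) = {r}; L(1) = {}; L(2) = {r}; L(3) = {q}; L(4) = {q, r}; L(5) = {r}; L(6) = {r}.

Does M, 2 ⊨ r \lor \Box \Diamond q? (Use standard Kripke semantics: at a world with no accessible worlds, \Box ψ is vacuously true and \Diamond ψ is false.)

Recall that \Box ψ holds at a world iff ψ holds at every accessible world, and \Diamond ψ holds iff ψ holds at some accessible world.
At 2: r is true, \Box \Diamond q is false, so r \lor \Box \Diamond q is true.
  At 2: \Box \Diamond q requires \Diamond q at every successor {2, 6}.
    \Diamond q fails at 2, so \Box \Diamond q is false at 2.
      At 2: \Diamond q requires q at some successor in {2, 6}.
        At 2: q is false.
        At 6: q is false.
      So \Diamond q is false at 2.

Yes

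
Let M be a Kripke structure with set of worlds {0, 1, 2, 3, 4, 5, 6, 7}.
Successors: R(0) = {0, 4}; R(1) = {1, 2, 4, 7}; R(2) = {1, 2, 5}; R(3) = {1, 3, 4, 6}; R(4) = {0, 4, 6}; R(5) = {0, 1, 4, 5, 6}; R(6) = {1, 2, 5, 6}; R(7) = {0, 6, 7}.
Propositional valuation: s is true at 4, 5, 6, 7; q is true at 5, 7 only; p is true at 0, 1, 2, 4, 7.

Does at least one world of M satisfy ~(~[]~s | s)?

Let φ = ~(~[]~s | s). Evaluate φ at each world:
  0 (successors {0, 4}): φ is false.
  1 (successors {1, 2, 4, 7}): φ is false.
  2 (successors {1, 2, 5}): φ is false.
  3 (successors {1, 3, 4, 6}): φ is false.
  4 (successors {0, 4, 6}): φ is false.
  5 (successors {0, 1, 4, 5, 6}): φ is false.
  6 (successors {1, 2, 5, 6}): φ is false.
  7 (successors {0, 6, 7}): φ is false.
For instance, at 5:
  At 5: ~[]~s | s is true, so ~(~[]~s | s) is false.
    At 5: ~[]~s is true, s is true, so ~[]~s | s is true.
      At 5: []~s is false, so ~[]~s is true.

No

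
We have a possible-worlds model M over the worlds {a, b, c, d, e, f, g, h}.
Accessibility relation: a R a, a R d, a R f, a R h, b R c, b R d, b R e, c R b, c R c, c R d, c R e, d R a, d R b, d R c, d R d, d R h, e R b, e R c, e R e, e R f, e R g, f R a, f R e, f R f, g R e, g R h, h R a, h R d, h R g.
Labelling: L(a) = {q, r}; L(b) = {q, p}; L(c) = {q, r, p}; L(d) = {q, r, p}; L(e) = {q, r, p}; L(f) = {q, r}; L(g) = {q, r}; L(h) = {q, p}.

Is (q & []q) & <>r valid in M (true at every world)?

Let φ = (q & []q) & <>r. Evaluate φ at each world:
  a (successors {a, d, f, h}): φ is true.
  b (successors {c, d, e}): φ is true.
  c (successors {b, c, d, e}): φ is true.
  d (successors {a, b, c, d, h}): φ is true.
  e (successors {b, c, e, f, g}): φ is true.
  f (successors {a, e, f}): φ is true.
  g (successors {e, h}): φ is true.
  h (successors {a, d, g}): φ is true.
For instance, at e:
  At e: q & []q is true, <>r is true, so (q & []q) & <>r is true.
    At e: q is true, []q is true, so q & []q is true.
      At e: []q requires q at every successor {b, c, e, f, g}.
        At b: q is true.
        At c: q is true.
        At e: q is true.
        At f: q is true.
        At g: q is true.
      So []q is true at e.
    At e: <>r requires r at some successor in {b, c, e, f, g}.
      r holds at c, so <>r is true at e.

Yes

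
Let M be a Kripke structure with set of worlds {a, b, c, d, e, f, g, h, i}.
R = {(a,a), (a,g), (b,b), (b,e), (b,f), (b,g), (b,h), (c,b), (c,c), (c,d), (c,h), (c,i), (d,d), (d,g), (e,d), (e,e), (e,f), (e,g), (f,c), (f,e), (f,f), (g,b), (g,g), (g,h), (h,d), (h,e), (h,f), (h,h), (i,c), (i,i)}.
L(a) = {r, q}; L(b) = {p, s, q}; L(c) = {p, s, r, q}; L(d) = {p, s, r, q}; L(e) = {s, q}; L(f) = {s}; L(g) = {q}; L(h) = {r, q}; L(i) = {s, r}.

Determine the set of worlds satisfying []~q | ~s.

a, g, h

Let φ = []~q | ~s. Evaluate φ at each world:
  a (successors {a, g}): φ is true.
  b (successors {b, e, f, g, h}): φ is false.
  c (successors {b, c, d, h, i}): φ is false.
  d (successors {d, g}): φ is false.
  e (successors {d, e, f, g}): φ is false.
  f (successors {c, e, f}): φ is false.
  g (successors {b, g, h}): φ is true.
  h (successors {d, e, f, h}): φ is true.
  i (successors {c, i}): φ is false.
For instance, at c:
  At c: []~q is false, ~s is false, so []~q | ~s is false.
    At c: []~q requires ~q at every successor {b, c, d, h, i}.
      ~q fails at b, so []~q is false at c.
Satisfying worlds: {a, g, h}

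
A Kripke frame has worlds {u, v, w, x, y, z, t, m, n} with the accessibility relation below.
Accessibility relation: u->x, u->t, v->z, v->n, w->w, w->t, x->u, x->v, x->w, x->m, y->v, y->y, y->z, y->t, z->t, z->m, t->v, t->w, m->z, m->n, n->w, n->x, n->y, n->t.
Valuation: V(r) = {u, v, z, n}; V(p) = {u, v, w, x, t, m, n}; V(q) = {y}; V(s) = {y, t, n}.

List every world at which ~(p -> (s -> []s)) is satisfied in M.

Let φ = ~(p -> (s -> []s)). Evaluate φ at each world:
  u (successors {x, t}): φ is false.
  v (successors {z, n}): φ is false.
  w (successors {w, t}): φ is false.
  x (successors {u, v, w, m}): φ is false.
  y (successors {v, y, z, t}): φ is false.
  z (successors {t, m}): φ is false.
  t (successors {v, w}): φ is true.
  m (successors {z, n}): φ is false.
  n (successors {w, x, y, t}): φ is true.
For instance, at w:
  At w: p -> (s -> []s) is true, so ~(p -> (s -> []s)) is false.
    At w: p is true, s -> []s is true, so p -> (s -> []s) is true.
      At w: s is false, []s is false, so s -> []s is true.
Satisfying worlds: {t, n}

t, n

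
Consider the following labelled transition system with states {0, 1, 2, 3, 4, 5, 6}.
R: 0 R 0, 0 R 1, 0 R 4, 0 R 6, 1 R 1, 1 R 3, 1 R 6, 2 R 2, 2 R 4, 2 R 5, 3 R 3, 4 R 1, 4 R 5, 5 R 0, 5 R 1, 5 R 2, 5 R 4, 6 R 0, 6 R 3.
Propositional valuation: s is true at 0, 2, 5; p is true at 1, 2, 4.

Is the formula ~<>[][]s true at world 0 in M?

At 0: <>[][]s is false, so ~<>[][]s is true.
  At 0: <>[][]s requires [][]s at some successor in {0, 1, 4, 6}.
    At 0: [][]s is false.
    At 1: [][]s is false.
    At 4: [][]s is false.
    At 6: [][]s is false.
  So <>[][]s is false at 0.

Yes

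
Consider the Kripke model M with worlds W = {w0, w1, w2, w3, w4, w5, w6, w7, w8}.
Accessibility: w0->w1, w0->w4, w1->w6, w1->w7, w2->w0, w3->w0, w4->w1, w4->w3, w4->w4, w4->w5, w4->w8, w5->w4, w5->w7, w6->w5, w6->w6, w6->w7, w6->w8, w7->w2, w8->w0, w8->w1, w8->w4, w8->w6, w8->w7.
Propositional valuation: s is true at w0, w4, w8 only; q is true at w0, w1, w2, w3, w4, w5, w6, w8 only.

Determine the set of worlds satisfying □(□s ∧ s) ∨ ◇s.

Let φ = □(□s ∧ s) ∨ ◇s. Evaluate φ at each world:
  w0 (successors {w1, w4}): φ is true.
  w1 (successors {w6, w7}): φ is false.
  w2 (successors {w0}): φ is true.
  w3 (successors {w0}): φ is true.
  w4 (successors {w1, w3, w4, w5, w8}): φ is true.
  w5 (successors {w4, w7}): φ is true.
  w6 (successors {w5, w6, w7, w8}): φ is true.
  w7 (successors {w2}): φ is false.
  w8 (successors {w0, w1, w4, w6, w7}): φ is true.
For instance, at w0:
  At w0: □(□s ∧ s) is false, ◇s is true, so □(□s ∧ s) ∨ ◇s is true.
    At w0: □(□s ∧ s) requires □s ∧ s at every successor {w1, w4}.
      □s ∧ s fails at w1, so □(□s ∧ s) is false at w0.
    At w0: ◇s requires s at some successor in {w1, w4}.
      s holds at w4, so ◇s is true at w0.
Satisfying worlds: {w0, w2, w3, w4, w5, w6, w8}

w0, w2, w3, w4, w5, w6, w8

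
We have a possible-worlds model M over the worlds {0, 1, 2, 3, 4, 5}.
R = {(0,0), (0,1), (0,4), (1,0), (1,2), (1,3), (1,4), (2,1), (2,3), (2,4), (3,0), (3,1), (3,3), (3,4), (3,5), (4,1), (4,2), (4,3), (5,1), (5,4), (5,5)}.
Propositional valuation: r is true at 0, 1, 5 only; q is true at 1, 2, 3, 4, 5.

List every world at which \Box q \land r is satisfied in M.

5

Let φ = \Box q \land r. Evaluate φ at each world:
  0 (successors {0, 1, 4}): φ is false.
  1 (successors {0, 2, 3, 4}): φ is false.
  2 (successors {1, 3, 4}): φ is false.
  3 (successors {0, 1, 3, 4, 5}): φ is false.
  4 (successors {1, 2, 3}): φ is false.
  5 (successors {1, 4, 5}): φ is true.
For instance, at 3:
  At 3: \Box q is false, r is false, so \Box q \land r is false.
    At 3: \Box q requires q at every successor {0, 1, 3, 4, 5}.
      q fails at 0, so \Box q is false at 3.
Satisfying worlds: {5}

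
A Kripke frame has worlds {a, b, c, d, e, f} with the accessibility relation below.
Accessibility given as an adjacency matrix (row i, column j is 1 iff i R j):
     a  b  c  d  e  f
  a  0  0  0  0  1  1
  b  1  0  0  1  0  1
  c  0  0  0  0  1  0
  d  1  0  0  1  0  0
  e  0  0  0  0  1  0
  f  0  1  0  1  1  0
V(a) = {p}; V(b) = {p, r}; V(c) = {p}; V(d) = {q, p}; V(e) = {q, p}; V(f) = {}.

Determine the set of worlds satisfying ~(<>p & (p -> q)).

Recall that <>ψ holds at a world iff ψ holds at some accessible world.
Let φ = ~(<>p & (p -> q)). Evaluate φ at each world:
  a (successors {e, f}): φ is true.
  b (successors {a, d, f}): φ is true.
  c (successors {e}): φ is true.
  d (successors {a, d}): φ is false.
  e (successors {e}): φ is false.
  f (successors {b, d, e}): φ is false.
For instance, at d:
  At d: <>p & (p -> q) is true, so ~(<>p & (p -> q)) is false.
    At d: <>p is true, p -> q is true, so <>p & (p -> q) is true.
      At d: <>p requires p at some successor in {a, d}.
        p holds at a, so <>p is true at d.
Satisfying worlds: {a, b, c}

a, b, c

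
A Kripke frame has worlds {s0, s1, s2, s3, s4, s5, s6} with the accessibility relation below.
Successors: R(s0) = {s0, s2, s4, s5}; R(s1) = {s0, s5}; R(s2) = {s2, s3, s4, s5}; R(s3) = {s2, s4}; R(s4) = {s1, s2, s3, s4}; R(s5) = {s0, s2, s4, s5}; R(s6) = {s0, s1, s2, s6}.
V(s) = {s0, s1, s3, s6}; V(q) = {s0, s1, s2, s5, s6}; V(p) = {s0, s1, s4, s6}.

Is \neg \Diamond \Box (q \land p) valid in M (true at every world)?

Yes

Let φ = \neg \Diamond \Box (q \land p). Evaluate φ at each world:
  s0 (successors {s0, s2, s4, s5}): φ is true.
  s1 (successors {s0, s5}): φ is true.
  s2 (successors {s2, s3, s4, s5}): φ is true.
  s3 (successors {s2, s4}): φ is true.
  s4 (successors {s1, s2, s3, s4}): φ is true.
  s5 (successors {s0, s2, s4, s5}): φ is true.
  s6 (successors {s0, s1, s2, s6}): φ is true.
For instance, at s2:
  At s2: \Diamond \Box (q \land p) is false, so \neg \Diamond \Box (q \land p) is true.
    At s2: \Diamond \Box (q \land p) requires \Box (q \land p) at some successor in {s2, s3, s4, s5}.
      At s2: \Box (q \land p) is false.
      At s3: \Box (q \land p) is false.
      At s4: \Box (q \land p) is false.
      At s5: \Box (q \land p) is false.
    So \Diamond \Box (q \land p) is false at s2.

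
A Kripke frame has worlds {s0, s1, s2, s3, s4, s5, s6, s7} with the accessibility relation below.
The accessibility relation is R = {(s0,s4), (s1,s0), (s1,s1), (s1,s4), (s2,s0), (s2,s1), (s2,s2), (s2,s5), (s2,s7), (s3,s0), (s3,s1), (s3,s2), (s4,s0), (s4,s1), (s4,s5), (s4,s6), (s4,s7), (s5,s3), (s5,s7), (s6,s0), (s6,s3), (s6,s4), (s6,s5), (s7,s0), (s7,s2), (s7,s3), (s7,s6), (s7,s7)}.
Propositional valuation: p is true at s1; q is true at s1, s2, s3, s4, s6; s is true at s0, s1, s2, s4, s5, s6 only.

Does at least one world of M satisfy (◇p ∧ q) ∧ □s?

Let φ = (◇p ∧ q) ∧ □s. Evaluate φ at each world:
  s0 (successors {s4}): φ is false.
  s1 (successors {s0, s1, s4}): φ is true.
  s2 (successors {s0, s1, s2, s5, s7}): φ is false.
  s3 (successors {s0, s1, s2}): φ is true.
  s4 (successors {s0, s1, s5, s6, s7}): φ is false.
  s5 (successors {s3, s7}): φ is false.
  s6 (successors {s0, s3, s4, s5}): φ is false.
  s7 (successors {s0, s2, s3, s6, s7}): φ is false.
Detail at s1 (witness):
  At s1: ◇p ∧ q is true, □s is true, so (◇p ∧ q) ∧ □s is true.
    At s1: ◇p is true, q is true, so ◇p ∧ q is true.
      At s1: ◇p requires p at some successor in {s0, s1, s4}.
        p holds at s1, so ◇p is true at s1.
    At s1: □s requires s at every successor {s0, s1, s4}.
      At s0: s is true.
      At s1: s is true.
      At s4: s is true.
    So □s is true at s1.

Yes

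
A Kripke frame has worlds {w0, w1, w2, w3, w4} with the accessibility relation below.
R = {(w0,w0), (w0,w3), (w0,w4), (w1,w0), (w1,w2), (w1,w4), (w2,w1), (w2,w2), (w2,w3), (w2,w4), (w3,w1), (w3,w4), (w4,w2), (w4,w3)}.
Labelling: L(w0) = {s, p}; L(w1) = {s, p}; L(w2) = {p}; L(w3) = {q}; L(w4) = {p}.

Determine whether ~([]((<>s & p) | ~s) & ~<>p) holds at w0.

Yes

At w0: []((<>s & p) | ~s) & ~<>p is false, so ~([]((<>s & p) | ~s) & ~<>p) is true.
  At w0: []((<>s & p) | ~s) is true, ~<>p is false, so []((<>s & p) | ~s) & ~<>p is false.
    At w0: []((<>s & p) | ~s) requires (<>s & p) | ~s at every successor {w0, w3, w4}.
      At w0: (<>s & p) | ~s is true.
      At w3: (<>s & p) | ~s is true.
      At w4: (<>s & p) | ~s is true.
    So []((<>s & p) | ~s) is true at w0.
    At w0: <>p is true, so ~<>p is false.
      At w0: <>p requires p at some successor in {w0, w3, w4}.
        p holds at w0, so <>p is true at w0.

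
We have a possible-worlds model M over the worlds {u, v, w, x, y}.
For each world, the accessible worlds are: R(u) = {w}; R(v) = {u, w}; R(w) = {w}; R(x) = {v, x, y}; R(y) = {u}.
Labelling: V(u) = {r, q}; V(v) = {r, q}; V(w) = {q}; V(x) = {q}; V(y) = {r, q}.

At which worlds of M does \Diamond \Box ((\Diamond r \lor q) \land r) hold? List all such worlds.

x

Recall that \Box ψ holds at a world iff ψ holds at every accessible world, and \Diamond ψ holds iff ψ holds at some accessible world.
Let φ = \Diamond \Box ((\Diamond r \lor q) \land r). Evaluate φ at each world:
  u (successors {w}): φ is false.
  v (successors {u, w}): φ is false.
  w (successors {w}): φ is false.
  x (successors {v, x, y}): φ is true.
  y (successors {u}): φ is false.
For instance, at v:
  At v: \Diamond \Box ((\Diamond r \lor q) \land r) requires \Box ((\Diamond r \lor q) \land r) at some successor in {u, w}.
    At u: \Box ((\Diamond r \lor q) \land r) is false.
    At w: \Box ((\Diamond r \lor q) \land r) is false.
  So \Diamond \Box ((\Diamond r \lor q) \land r) is false at v.
Satisfying worlds: {x}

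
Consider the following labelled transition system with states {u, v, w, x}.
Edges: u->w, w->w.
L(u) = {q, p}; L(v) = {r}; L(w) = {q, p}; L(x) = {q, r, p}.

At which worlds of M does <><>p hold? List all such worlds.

u, w

Recall that <>ψ holds at a world iff ψ holds at some accessible world.
Let φ = <><>p. Evaluate φ at each world:
  u (successors {w}): φ is true.
  v (successors ∅): φ is false.
  w (successors {w}): φ is true.
  x (successors ∅): φ is false.
For instance, at w:
  At w: <><>p requires <>p at some successor in {w}.
    <>p holds at w, so <><>p is true at w.
      At w: <>p requires p at some successor in {w}.
        p holds at w, so <>p is true at w.
Satisfying worlds: {u, w}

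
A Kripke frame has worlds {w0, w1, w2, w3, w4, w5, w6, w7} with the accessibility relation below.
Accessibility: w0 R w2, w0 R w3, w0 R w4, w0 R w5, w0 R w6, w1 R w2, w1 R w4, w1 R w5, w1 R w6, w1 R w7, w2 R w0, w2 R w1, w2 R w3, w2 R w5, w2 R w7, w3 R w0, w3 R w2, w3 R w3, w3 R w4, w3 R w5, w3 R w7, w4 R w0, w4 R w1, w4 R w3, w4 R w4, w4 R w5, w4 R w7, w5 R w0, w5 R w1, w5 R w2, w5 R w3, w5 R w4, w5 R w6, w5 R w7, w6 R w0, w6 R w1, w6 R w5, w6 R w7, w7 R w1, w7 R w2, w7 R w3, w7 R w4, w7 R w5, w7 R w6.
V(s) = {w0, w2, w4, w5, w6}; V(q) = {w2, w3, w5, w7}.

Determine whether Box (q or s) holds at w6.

At w6: Box (q or s) requires q or s at every successor {w0, w1, w5, w7}.
  q or s fails at w1, so Box (q or s) is false at w6.

No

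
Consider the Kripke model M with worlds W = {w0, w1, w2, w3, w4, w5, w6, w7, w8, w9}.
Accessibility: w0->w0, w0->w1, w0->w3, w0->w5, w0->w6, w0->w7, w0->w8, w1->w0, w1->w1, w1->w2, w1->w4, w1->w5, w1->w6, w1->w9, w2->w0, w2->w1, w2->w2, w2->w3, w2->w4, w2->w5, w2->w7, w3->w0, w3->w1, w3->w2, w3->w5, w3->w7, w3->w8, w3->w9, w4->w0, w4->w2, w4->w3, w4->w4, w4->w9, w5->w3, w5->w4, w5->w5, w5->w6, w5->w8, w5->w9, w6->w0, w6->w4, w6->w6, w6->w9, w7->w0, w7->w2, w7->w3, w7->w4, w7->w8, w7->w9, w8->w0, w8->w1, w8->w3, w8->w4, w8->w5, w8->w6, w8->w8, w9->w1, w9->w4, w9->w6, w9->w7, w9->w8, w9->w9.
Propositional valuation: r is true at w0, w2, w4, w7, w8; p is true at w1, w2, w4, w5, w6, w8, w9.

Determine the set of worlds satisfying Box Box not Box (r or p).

Let φ = Box Box not Box (r or p). Evaluate φ at each world:
  w0 (successors {w0, w1, w3, w5, w6, w7, w8}): φ is false.
  w1 (successors {w0, w1, w2, w4, w5, w6, w9}): φ is false.
  w2 (successors {w0, w1, w2, w3, w4, w5, w7}): φ is false.
  w3 (successors {w0, w1, w2, w5, w7, w8, w9}): φ is false.
  w4 (successors {w0, w2, w3, w4, w9}): φ is false.
  w5 (successors {w3, w4, w5, w6, w8, w9}): φ is false.
  w6 (successors {w0, w4, w6, w9}): φ is false.
  w7 (successors {w0, w2, w3, w4, w8, w9}): φ is false.
  w8 (successors {w0, w1, w3, w4, w5, w6, w8}): φ is false.
  w9 (successors {w1, w4, w6, w7, w8, w9}): φ is false.
For instance, at w6:
  At w6: Box Box not Box (r or p) requires Box not Box (r or p) at every successor {w0, w4, w6, w9}.
    Box not Box (r or p) fails at w0, so Box Box not Box (r or p) is false at w6.
      At w0: Box not Box (r or p) requires not Box (r or p) at every successor {w0, w1, w3, w5, w6, w7, w8}.
        not Box (r or p) fails at w1, so Box not Box (r or p) is false at w0.
Satisfying worlds: none.

none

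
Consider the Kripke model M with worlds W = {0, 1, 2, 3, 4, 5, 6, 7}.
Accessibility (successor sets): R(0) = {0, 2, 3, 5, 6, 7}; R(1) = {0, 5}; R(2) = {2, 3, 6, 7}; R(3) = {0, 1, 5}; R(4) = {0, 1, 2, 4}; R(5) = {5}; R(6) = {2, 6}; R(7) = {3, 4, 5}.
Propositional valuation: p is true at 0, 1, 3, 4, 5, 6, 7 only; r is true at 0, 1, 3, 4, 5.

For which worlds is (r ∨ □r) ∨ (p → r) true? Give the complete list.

0, 1, 2, 3, 4, 5, 7

Let φ = (r ∨ □r) ∨ (p → r). Evaluate φ at each world:
  0 (successors {0, 2, 3, 5, 6, 7}): φ is true.
  1 (successors {0, 5}): φ is true.
  2 (successors {2, 3, 6, 7}): φ is true.
  3 (successors {0, 1, 5}): φ is true.
  4 (successors {0, 1, 2, 4}): φ is true.
  5 (successors {5}): φ is true.
  6 (successors {2, 6}): φ is false.
  7 (successors {3, 4, 5}): φ is true.
For instance, at 1:
  At 1: r ∨ □r is true, p → r is true, so (r ∨ □r) ∨ (p → r) is true.
    At 1: r is true, □r is true, so r ∨ □r is true.
      At 1: □r requires r at every successor {0, 5}.
        At 0: r is true.
        At 5: r is true.
      So □r is true at 1.
Satisfying worlds: {0, 1, 2, 3, 4, 5, 7}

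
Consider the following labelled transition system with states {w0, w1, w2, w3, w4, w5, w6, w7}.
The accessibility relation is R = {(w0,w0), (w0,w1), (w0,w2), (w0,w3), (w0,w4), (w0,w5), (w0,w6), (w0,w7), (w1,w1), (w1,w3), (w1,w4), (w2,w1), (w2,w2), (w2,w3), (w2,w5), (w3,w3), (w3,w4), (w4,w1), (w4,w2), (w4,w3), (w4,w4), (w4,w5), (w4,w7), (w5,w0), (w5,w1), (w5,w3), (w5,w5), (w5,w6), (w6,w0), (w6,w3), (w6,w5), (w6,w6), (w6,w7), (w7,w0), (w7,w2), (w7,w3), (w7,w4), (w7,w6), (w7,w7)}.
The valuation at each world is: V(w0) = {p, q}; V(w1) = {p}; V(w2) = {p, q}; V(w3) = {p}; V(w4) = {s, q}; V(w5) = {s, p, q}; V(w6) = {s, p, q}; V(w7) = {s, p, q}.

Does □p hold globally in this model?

Let φ = □p. Evaluate φ at each world:
  w0 (successors {w0, w1, w2, w3, w4, w5, w6, w7}): φ is false.
  w1 (successors {w1, w3, w4}): φ is false.
  w2 (successors {w1, w2, w3, w5}): φ is true.
  w3 (successors {w3, w4}): φ is false.
  w4 (successors {w1, w2, w3, w4, w5, w7}): φ is false.
  w5 (successors {w0, w1, w3, w5, w6}): φ is true.
  w6 (successors {w0, w3, w5, w6, w7}): φ is true.
  w7 (successors {w0, w2, w3, w4, w6, w7}): φ is false.
Detail at w0 (counterexample):
  At w0: □p requires p at every successor {w0, w1, w2, w3, w4, w5, w6, w7}.
    p fails at w4, so □p is false at w0.

No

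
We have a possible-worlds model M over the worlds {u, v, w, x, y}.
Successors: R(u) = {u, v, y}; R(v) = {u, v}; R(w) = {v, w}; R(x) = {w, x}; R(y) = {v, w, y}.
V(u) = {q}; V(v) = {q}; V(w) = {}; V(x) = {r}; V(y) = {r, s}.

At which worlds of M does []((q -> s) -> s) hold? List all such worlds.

Let φ = []((q -> s) -> s). Evaluate φ at each world:
  u (successors {u, v, y}): φ is true.
  v (successors {u, v}): φ is true.
  w (successors {v, w}): φ is false.
  x (successors {w, x}): φ is false.
  y (successors {v, w, y}): φ is false.
For instance, at w:
  At w: []((q -> s) -> s) requires (q -> s) -> s at every successor {v, w}.
    (q -> s) -> s fails at w, so []((q -> s) -> s) is false at w.
Satisfying worlds: {u, v}

u, v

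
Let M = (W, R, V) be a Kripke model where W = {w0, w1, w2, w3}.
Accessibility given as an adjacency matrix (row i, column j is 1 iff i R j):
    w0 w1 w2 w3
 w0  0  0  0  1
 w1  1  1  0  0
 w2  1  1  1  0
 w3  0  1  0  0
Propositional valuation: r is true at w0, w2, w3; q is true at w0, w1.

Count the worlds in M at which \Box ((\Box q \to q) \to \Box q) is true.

2

Let φ = \Box ((\Box q \to q) \to \Box q). Evaluate φ at each world:
  w0 (successors {w3}): φ is true.
  w1 (successors {w0, w1}): φ is false.
  w2 (successors {w0, w1, w2}): φ is false.
  w3 (successors {w1}): φ is true.
For instance, at w1:
  At w1: \Box ((\Box q \to q) \to \Box q) requires (\Box q \to q) \to \Box q at every successor {w0, w1}.
    (\Box q \to q) \to \Box q fails at w0, so \Box ((\Box q \to q) \to \Box q) is false at w1.
      At w0: \Box q \to q is true, \Box q is false, so (\Box q \to q) \to \Box q is false.
Satisfying worlds: {w0, w3}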